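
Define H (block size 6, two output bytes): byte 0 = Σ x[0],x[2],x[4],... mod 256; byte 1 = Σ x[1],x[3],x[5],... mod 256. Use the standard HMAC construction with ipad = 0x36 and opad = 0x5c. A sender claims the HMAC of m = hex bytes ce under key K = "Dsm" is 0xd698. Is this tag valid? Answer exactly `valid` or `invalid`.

Key "Dsm" = 44 73 6d is 3 bytes ≤ B = 6; zero-pad to 6 bytes: K' = 44 73 6d 00 00 00.
K' ⊕ ipad = 72 45 5b 36 36 36; K' ⊕ opad = 18 2f 31 5c 5c 5c.
Inner hash: even-index sum = 465 mod 256 = 209; odd-index sum = 177 mod 256 = 177 → d1 b1.
Outer hash (recomputed tag): even-index sum = 374 mod 256 = 118; odd-index sum = 408 mod 256 = 152 → 76 98.
Recomputed tag = 7698; claimed = d698 → mismatch.

invalid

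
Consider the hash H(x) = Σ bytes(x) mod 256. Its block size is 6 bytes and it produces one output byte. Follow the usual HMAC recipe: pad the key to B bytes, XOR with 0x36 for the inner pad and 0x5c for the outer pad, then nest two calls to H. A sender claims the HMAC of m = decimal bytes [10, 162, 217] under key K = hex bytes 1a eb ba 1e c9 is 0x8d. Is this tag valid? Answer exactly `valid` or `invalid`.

Key hex bytes 1a eb ba 1e c9 is 5 bytes ≤ B = 6; zero-pad to 6 bytes: K' = 1a eb ba 1e c9 00.
K' ⊕ ipad = 2c dd 8c 28 ff 36; K' ⊕ opad = 46 b7 e6 42 95 5c.
Inner hash: sum = 44+221+140+40+255+54+10+162+217 = 1143; mod 256 = 119 → 77.
Outer hash (recomputed tag): sum = 70+183+230+66+149+92+119 = 909; mod 256 = 141 → 8d.
Recomputed tag = 8d; claimed = 8d → match.

valid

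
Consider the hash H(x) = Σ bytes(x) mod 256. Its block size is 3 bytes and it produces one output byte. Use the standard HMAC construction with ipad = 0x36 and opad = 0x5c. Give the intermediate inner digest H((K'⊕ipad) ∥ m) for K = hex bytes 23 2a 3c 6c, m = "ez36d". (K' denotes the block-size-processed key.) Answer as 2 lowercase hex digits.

Key hex bytes 23 2a 3c 6c is 4 bytes > B = 3, so hash it first: H(key) = f5, then zero-pad to 3 bytes: K' = f5 00 00.
K' ⊕ ipad = c3 36 36.
Inner input = c3 36 36 ∥ 65 7a 33 36 64.
Inner hash: sum = 195+54+54+101+122+51+54+100 = 731; mod 256 = 219 → db.

db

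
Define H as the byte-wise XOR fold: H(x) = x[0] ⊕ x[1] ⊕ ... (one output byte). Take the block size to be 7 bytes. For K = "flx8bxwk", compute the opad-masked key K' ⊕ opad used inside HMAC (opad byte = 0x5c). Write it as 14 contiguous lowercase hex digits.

Key "flx8bxwk" = 66 6c 78 38 62 78 77 6b is 8 bytes > B = 7, so hash it first: H(key) = 4c, then zero-pad to 7 bytes: K' = 4c 00 00 00 00 00 00.
XOR each byte with 0x5c: 4c⊕5c=10, 00⊕5c=5c, 00⊕5c=5c, 00⊕5c=5c, 00⊕5c=5c, 00⊕5c=5c, 00⊕5c=5c.

105c5c5c5c5c5c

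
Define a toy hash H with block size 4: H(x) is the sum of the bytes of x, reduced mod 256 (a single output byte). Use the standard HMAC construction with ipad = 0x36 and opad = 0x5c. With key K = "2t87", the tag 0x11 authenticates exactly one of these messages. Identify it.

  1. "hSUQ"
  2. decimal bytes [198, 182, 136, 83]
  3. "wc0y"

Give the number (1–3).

2

Key "2t87" = 32 74 38 37 is exactly B = 4 bytes: K' = 32 74 38 37.
K' ⊕ ipad = 04 42 0e 01; K' ⊕ opad = 6e 28 64 6b.
m1: inner = H(04 42 0e 01 68 53 55 51) = b6; tag = H(6e 28 64 6b b6) = 1b
m2: inner = H(04 42 0e 01 c6 b6 88 53) = ac; tag = H(6e 28 64 6b ac) = 11 ← matches
m3: inner = H(04 42 0e 01 77 63 30 79) = d8; tag = H(6e 28 64 6b d8) = 3d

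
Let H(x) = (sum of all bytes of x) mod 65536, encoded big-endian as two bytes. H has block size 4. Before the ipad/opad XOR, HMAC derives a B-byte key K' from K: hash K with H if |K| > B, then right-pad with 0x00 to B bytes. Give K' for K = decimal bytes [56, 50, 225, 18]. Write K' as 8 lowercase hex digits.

3832e112

Key decimal bytes [56, 50, 225, 18] = 38 32 e1 12 is exactly B = 4 bytes: K' = 38 32 e1 12.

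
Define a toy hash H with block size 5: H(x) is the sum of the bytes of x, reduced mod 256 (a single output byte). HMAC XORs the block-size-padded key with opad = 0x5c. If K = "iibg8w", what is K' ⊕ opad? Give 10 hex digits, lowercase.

Key "iibg8w" = 69 69 62 67 38 77 is 6 bytes > B = 5, so hash it first: H(key) = 4a, then zero-pad to 5 bytes: K' = 4a 00 00 00 00.
XOR each byte with 0x5c: 4a⊕5c=16, 00⊕5c=5c, 00⊕5c=5c, 00⊕5c=5c, 00⊕5c=5c.

165c5c5c5c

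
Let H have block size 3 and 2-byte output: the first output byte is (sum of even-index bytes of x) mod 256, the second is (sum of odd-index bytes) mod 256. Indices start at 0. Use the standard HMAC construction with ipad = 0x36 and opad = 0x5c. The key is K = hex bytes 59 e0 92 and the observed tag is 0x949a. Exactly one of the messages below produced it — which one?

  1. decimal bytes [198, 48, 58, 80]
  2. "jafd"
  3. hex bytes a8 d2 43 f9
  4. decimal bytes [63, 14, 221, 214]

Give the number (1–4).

3

Key hex bytes 59 e0 92 is exactly B = 3 bytes: K' = 59 e0 92.
K' ⊕ ipad = 6f d6 a4; K' ⊕ opad = 05 bc ce.
m1: inner = H(6f d6 a4 c6 30 3a 50) = 93 d6; tag = H(05 bc ce 93 d6) = a94f
m2: inner = H(6f d6 a4 6a 61 66 64) = d8 a6; tag = H(05 bc ce d8 a6) = 7994
m3: inner = H(6f d6 a4 a8 d2 43 f9) = de c1; tag = H(05 bc ce de c1) = 949a ← matches
m4: inner = H(6f d6 a4 3f 0e dd d6) = f7 f2; tag = H(05 bc ce f7 f2) = c5b3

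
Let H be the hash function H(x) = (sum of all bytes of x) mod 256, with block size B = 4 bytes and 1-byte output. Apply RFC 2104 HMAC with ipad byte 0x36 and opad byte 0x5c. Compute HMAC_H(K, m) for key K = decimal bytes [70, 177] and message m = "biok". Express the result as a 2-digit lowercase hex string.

Key decimal bytes [70, 177] = 46 b1 is 2 bytes ≤ B = 4; zero-pad to 4 bytes: K' = 46 b1 00 00.
K' ⊕ ipad = 70 87 36 36.  K' ⊕ opad = 1a ed 5c 5c.
Inner input = (K'⊕ipad) ∥ m = 70 87 36 36 ∥ 62 69 6f 6b.
Inner hash: sum = 112+135+54+54+98+105+111+107 = 776; mod 256 = 8 → 08.
Outer input = (K'⊕opad) ∥ inner = 1a ed 5c 5c ∥ 08.
Outer hash (tag): sum = 26+237+92+92+8 = 455; mod 256 = 199 → c7.

c7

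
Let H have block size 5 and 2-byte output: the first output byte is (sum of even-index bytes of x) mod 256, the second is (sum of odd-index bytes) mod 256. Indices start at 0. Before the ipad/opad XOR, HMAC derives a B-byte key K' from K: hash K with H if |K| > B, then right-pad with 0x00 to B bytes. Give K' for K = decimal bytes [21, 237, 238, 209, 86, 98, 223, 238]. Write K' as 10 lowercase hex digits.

380e000000

|K| = 8 > B = 5, so first hash the key.
H(K): even-index sum = 568 mod 256 = 56; odd-index sum = 782 mod 256 = 14 → 38 0e.
Zero-pad H(K) = 38 0e to 5 bytes: K' = 38 0e 00 00 00.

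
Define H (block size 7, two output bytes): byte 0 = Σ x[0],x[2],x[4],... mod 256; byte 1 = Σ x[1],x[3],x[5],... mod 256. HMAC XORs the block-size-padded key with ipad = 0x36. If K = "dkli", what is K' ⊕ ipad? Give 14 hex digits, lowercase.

Key "dkli" = 64 6b 6c 69 is 4 bytes ≤ B = 7; zero-pad to 7 bytes: K' = 64 6b 6c 69 00 00 00.
XOR each byte with 0x36: 64⊕36=52, 6b⊕36=5d, 6c⊕36=5a, 69⊕36=5f, 00⊕36=36, 00⊕36=36, 00⊕36=36.

525d5a5f363636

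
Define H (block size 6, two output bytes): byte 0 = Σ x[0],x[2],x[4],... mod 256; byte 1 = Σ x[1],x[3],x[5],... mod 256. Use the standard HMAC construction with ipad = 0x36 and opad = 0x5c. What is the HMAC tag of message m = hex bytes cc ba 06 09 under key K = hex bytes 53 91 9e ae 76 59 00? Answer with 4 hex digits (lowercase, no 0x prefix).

Key hex bytes 53 91 9e ae 76 59 00 is 7 bytes > B = 6, so hash it first: H(key) = 67 98, then zero-pad to 6 bytes: K' = 67 98 00 00 00 00.
K' ⊕ ipad = 51 ae 36 36 36 36.  K' ⊕ opad = 3b c4 5c 5c 5c 5c.
Inner input = (K'⊕ipad) ∥ m = 51 ae 36 36 36 36 ∥ cc ba 06 09.
Inner hash: even-index sum = 399 mod 256 = 143; odd-index sum = 477 mod 256 = 221 → 8f dd.
Outer input = (K'⊕opad) ∥ inner = 3b c4 5c 5c 5c 5c ∥ 8f dd.
Outer hash (tag): even-index sum = 386 mod 256 = 130; odd-index sum = 601 mod 256 = 89 → 82 59.

8259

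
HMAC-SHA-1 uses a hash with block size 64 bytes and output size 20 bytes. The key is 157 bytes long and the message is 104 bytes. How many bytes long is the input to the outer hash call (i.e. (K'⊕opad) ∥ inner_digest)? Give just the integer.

Key is 157 > 64 bytes, so it is hashed to 20 bytes then zero-padded to 64: |K'| = 64.
Outer input = (K'⊕opad) ∥ H(inner) → 64 + 20 = 84 bytes.

84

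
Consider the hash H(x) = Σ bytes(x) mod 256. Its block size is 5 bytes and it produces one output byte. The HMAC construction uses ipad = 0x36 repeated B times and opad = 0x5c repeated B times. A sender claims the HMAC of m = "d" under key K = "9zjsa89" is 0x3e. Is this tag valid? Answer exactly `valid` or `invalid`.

Key "9zjsa89" = 39 7a 6a 73 61 38 39 is 7 bytes > B = 5, so hash it first: H(key) = 62, then zero-pad to 5 bytes: K' = 62 00 00 00 00.
K' ⊕ ipad = 54 36 36 36 36; K' ⊕ opad = 3e 5c 5c 5c 5c.
Inner hash: sum = 84+54+54+54+54+100 = 400; mod 256 = 144 → 90.
Outer hash (recomputed tag): sum = 62+92+92+92+92+144 = 574; mod 256 = 62 → 3e.
Recomputed tag = 3e; claimed = 3e → match.

valid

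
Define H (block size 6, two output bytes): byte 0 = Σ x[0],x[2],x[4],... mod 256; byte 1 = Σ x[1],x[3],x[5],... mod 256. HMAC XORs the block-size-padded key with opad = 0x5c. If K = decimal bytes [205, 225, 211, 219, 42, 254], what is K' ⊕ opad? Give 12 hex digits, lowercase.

91bd8f8776a2

Key decimal bytes [205, 225, 211, 219, 42, 254] = cd e1 d3 db 2a fe is exactly B = 6 bytes: K' = cd e1 d3 db 2a fe.
XOR each byte with 0x5c: cd⊕5c=91, e1⊕5c=bd, d3⊕5c=8f, db⊕5c=87, 2a⊕5c=76, fe⊕5c=a2.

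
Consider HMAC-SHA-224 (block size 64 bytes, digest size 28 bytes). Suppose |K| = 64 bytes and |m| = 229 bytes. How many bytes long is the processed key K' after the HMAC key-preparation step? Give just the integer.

64

Key is 64 ≤ 64 bytes, zero-padded: |K'| = 64.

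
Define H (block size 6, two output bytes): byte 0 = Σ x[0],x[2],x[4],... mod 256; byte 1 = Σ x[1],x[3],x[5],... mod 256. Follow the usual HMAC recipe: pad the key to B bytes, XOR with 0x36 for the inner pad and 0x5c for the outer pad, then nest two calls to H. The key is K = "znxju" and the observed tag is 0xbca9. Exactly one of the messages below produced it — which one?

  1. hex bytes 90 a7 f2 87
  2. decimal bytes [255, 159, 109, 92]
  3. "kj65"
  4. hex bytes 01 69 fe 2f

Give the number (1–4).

Key "znxju" = 7a 6e 78 6a 75 is 5 bytes ≤ B = 6; zero-pad to 6 bytes: K' = 7a 6e 78 6a 75 00.
K' ⊕ ipad = 4c 58 4e 5c 43 36; K' ⊕ opad = 26 32 24 36 29 5c.
m1: inner = H(4c 58 4e 5c 43 36 90 a7 f2 87) = 5f 18; tag = H(26 32 24 36 29 5c 5f 18) = d2dc
m2: inner = H(4c 58 4e 5c 43 36 ff 9f 6d 5c) = 49 e5; tag = H(26 32 24 36 29 5c 49 e5) = bca9 ← matches
m3: inner = H(4c 58 4e 5c 43 36 6b 6a 36 35) = 7e 89; tag = H(26 32 24 36 29 5c 7e 89) = f14d
m4: inner = H(4c 58 4e 5c 43 36 01 69 fe 2f) = dc 82; tag = H(26 32 24 36 29 5c dc 82) = 4f46

2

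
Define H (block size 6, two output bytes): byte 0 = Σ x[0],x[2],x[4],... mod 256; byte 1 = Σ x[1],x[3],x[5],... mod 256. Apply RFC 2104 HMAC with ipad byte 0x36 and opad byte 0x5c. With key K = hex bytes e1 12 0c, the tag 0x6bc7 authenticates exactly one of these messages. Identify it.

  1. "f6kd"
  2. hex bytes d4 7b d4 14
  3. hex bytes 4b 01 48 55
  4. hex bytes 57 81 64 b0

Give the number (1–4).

4

Key hex bytes e1 12 0c is 3 bytes ≤ B = 6; zero-pad to 6 bytes: K' = e1 12 0c 00 00 00.
K' ⊕ ipad = d7 24 3a 36 36 36; K' ⊕ opad = bd 4e 50 5c 5c 5c.
m1: inner = H(d7 24 3a 36 36 36 66 36 6b 64) = 18 2a; tag = H(bd 4e 50 5c 5c 5c 18 2a) = 8130
m2: inner = H(d7 24 3a 36 36 36 d4 7b d4 14) = ef 1f; tag = H(bd 4e 50 5c 5c 5c ef 1f) = 5825
m3: inner = H(d7 24 3a 36 36 36 4b 01 48 55) = da e6; tag = H(bd 4e 50 5c 5c 5c da e6) = 43ec
m4: inner = H(d7 24 3a 36 36 36 57 81 64 b0) = 02 c1; tag = H(bd 4e 50 5c 5c 5c 02 c1) = 6bc7 ← matches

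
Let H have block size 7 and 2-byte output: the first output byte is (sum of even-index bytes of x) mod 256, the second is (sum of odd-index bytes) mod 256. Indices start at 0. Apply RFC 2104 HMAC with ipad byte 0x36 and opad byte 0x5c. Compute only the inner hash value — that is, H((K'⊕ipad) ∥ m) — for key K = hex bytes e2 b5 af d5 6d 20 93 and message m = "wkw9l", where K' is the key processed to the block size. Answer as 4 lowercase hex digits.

Key hex bytes e2 b5 af d5 6d 20 93 is exactly B = 7 bytes: K' = e2 b5 af d5 6d 20 93.
K' ⊕ ipad = d4 83 99 e3 5b 16 a5.
Inner input = d4 83 99 e3 5b 16 a5 ∥ 77 6b 77 39 6c.
Inner hash: even-index sum = 785 mod 256 = 17; odd-index sum = 726 mod 256 = 214 → 11 d6.

11d6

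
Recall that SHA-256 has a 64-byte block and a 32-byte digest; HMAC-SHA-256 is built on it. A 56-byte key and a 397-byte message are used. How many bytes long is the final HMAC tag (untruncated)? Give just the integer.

The tag is one SHA-256 digest: 32 bytes.

32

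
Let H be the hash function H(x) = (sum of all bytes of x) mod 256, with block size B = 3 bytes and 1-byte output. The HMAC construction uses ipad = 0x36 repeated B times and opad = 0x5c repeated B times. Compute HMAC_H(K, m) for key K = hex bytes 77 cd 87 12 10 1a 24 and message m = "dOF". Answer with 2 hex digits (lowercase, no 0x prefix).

Key hex bytes 77 cd 87 12 10 1a 24 is 7 bytes > B = 3, so hash it first: H(key) = 2b, then zero-pad to 3 bytes: K' = 2b 00 00.
K' ⊕ ipad = 1d 36 36.  K' ⊕ opad = 77 5c 5c.
Inner input = (K'⊕ipad) ∥ m = 1d 36 36 ∥ 64 4f 46.
Inner hash: sum = 29+54+54+100+79+70 = 386; mod 256 = 130 → 82.
Outer input = (K'⊕opad) ∥ inner = 77 5c 5c ∥ 82.
Outer hash (tag): sum = 119+92+92+130 = 433; mod 256 = 177 → b1.

b1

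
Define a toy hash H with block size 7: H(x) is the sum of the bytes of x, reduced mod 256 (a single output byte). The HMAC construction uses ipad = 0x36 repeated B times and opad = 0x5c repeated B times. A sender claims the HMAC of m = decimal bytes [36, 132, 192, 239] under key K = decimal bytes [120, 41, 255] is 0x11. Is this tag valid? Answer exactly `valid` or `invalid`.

Key decimal bytes [120, 41, 255] = 78 29 ff is 3 bytes ≤ B = 7; zero-pad to 7 bytes: K' = 78 29 ff 00 00 00 00.
K' ⊕ ipad = 4e 1f c9 36 36 36 36; K' ⊕ opad = 24 75 a3 5c 5c 5c 5c.
Inner hash: sum = 78+31+201+54+54+54+54+36+132+192+239 = 1125; mod 256 = 101 → 65.
Outer hash (recomputed tag): sum = 36+117+163+92+92+92+92+101 = 785; mod 256 = 17 → 11.
Recomputed tag = 11; claimed = 11 → match.

valid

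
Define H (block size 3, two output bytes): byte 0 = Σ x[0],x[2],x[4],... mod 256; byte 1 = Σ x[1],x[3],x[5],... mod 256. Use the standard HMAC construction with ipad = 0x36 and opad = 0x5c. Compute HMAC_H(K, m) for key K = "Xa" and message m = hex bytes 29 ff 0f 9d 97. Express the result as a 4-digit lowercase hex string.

867d

Key "Xa" = 58 61 is 2 bytes ≤ B = 3; zero-pad to 3 bytes: K' = 58 61 00.
K' ⊕ ipad = 6e 57 36.  K' ⊕ opad = 04 3d 5c.
Inner input = (K'⊕ipad) ∥ m = 6e 57 36 ∥ 29 ff 0f 9d 97.
Inner hash: even-index sum = 576 mod 256 = 64; odd-index sum = 294 mod 256 = 38 → 40 26.
Outer input = (K'⊕opad) ∥ inner = 04 3d 5c ∥ 40 26.
Outer hash (tag): even-index sum = 134 mod 256 = 134; odd-index sum = 125 mod 256 = 125 → 86 7d.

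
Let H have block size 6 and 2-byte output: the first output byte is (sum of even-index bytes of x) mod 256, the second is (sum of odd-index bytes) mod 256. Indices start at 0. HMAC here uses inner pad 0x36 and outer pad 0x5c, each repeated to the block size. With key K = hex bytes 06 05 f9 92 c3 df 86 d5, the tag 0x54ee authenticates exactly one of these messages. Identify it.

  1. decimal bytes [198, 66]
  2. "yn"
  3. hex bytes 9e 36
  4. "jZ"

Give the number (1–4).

3

Key hex bytes 06 05 f9 92 c3 df 86 d5 is 8 bytes > B = 6, so hash it first: H(key) = 48 4b, then zero-pad to 6 bytes: K' = 48 4b 00 00 00 00.
K' ⊕ ipad = 7e 7d 36 36 36 36; K' ⊕ opad = 14 17 5c 5c 5c 5c.
m1: inner = H(7e 7d 36 36 36 36 c6 42) = b0 2b; tag = H(14 17 5c 5c 5c 5c b0 2b) = 7cfa
m2: inner = H(7e 7d 36 36 36 36 79 6e) = 63 57; tag = H(14 17 5c 5c 5c 5c 63 57) = 2f26
m3: inner = H(7e 7d 36 36 36 36 9e 36) = 88 1f; tag = H(14 17 5c 5c 5c 5c 88 1f) = 54ee ← matches
m4: inner = H(7e 7d 36 36 36 36 6a 5a) = 54 43; tag = H(14 17 5c 5c 5c 5c 54 43) = 2012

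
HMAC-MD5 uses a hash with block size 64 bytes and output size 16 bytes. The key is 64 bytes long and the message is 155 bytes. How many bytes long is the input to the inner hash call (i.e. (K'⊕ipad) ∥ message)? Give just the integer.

Key is 64 ≤ 64 bytes, zero-padded: |K'| = 64.
Inner input = (K'⊕ipad) ∥ m → 64 + 155 = 219 bytes.

219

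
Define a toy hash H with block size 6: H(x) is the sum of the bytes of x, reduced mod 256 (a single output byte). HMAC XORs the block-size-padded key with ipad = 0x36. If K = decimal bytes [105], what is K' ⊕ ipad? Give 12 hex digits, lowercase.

Key decimal bytes [105] = 69 is 1 byte ≤ B = 6; zero-pad to 6 bytes: K' = 69 00 00 00 00 00.
XOR each byte with 0x36: 69⊕36=5f, 00⊕36=36, 00⊕36=36, 00⊕36=36, 00⊕36=36, 00⊕36=36.

5f3636363636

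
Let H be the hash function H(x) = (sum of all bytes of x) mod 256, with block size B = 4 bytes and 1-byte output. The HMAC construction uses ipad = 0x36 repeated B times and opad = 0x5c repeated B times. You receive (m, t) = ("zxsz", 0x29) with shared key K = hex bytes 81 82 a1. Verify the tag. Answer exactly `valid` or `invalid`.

invalid

Key hex bytes 81 82 a1 is 3 bytes ≤ B = 4; zero-pad to 4 bytes: K' = 81 82 a1 00.
K' ⊕ ipad = b7 b4 97 36; K' ⊕ opad = dd de fd 5c.
Inner hash: sum = 183+180+151+54+122+120+115+122 = 1047; mod 256 = 23 → 17.
Outer hash (recomputed tag): sum = 221+222+253+92+23 = 811; mod 256 = 43 → 2b.
Recomputed tag = 2b; claimed = 29 → mismatch.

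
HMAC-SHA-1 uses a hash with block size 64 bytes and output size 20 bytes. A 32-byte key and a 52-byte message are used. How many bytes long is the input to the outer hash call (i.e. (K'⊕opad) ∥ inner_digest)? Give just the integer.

Key is 32 ≤ 64 bytes, zero-padded: |K'| = 64.
Outer input = (K'⊕opad) ∥ H(inner) → 64 + 20 = 84 bytes.

84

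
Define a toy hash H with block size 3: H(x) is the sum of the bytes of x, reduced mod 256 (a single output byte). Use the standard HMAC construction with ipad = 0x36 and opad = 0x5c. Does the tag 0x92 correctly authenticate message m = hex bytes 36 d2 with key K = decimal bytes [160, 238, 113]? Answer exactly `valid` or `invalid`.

invalid

Key decimal bytes [160, 238, 113] = a0 ee 71 is exactly B = 3 bytes: K' = a0 ee 71.
K' ⊕ ipad = 96 d8 47; K' ⊕ opad = fc b2 2d.
Inner hash: sum = 150+216+71+54+210 = 701; mod 256 = 189 → bd.
Outer hash (recomputed tag): sum = 252+178+45+189 = 664; mod 256 = 152 → 98.
Recomputed tag = 98; claimed = 92 → mismatch.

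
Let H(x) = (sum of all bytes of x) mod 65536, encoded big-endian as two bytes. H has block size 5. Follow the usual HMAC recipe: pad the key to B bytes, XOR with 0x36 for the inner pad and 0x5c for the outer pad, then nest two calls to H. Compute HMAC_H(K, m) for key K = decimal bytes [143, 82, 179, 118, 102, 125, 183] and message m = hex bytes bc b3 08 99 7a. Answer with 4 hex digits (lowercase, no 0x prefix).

0361

Key decimal bytes [143, 82, 179, 118, 102, 125, 183] = 8f 52 b3 76 66 7d b7 is 7 bytes > B = 5, so hash it first: H(key) = 03 a4, then zero-pad to 5 bytes: K' = 03 a4 00 00 00.
K' ⊕ ipad = 35 92 36 36 36.  K' ⊕ opad = 5f f8 5c 5c 5c.
Inner input = (K'⊕ipad) ∥ m = 35 92 36 36 36 ∥ bc b3 08 99 7a.
Inner hash: sum = 53+146+54+54+54+188+179+8+153+122 = 1011 → 03 f3.
Outer input = (K'⊕opad) ∥ inner = 5f f8 5c 5c 5c ∥ 03 f3.
Outer hash (tag): sum = 95+248+92+92+92+3+243 = 865 → 03 61.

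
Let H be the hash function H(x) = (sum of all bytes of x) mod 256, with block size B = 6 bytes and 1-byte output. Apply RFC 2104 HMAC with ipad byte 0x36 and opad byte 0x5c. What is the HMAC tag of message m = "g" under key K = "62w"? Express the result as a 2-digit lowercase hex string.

Key "62w" = 36 32 77 is 3 bytes ≤ B = 6; zero-pad to 6 bytes: K' = 36 32 77 00 00 00.
K' ⊕ ipad = 00 04 41 36 36 36.  K' ⊕ opad = 6a 6e 2b 5c 5c 5c.
Inner input = (K'⊕ipad) ∥ m = 00 04 41 36 36 36 ∥ 67.
Inner hash: sum = 0+4+65+54+54+54+103 = 334; mod 256 = 78 → 4e.
Outer input = (K'⊕opad) ∥ inner = 6a 6e 2b 5c 5c 5c ∥ 4e.
Outer hash (tag): sum = 106+110+43+92+92+92+78 = 613; mod 256 = 101 → 65.

65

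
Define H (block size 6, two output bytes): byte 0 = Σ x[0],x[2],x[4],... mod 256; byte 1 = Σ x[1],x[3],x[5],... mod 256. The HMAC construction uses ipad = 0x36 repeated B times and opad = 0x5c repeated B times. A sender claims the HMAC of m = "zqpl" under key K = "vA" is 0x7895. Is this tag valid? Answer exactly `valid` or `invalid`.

valid

Key "vA" = 76 41 is 2 bytes ≤ B = 6; zero-pad to 6 bytes: K' = 76 41 00 00 00 00.
K' ⊕ ipad = 40 77 36 36 36 36; K' ⊕ opad = 2a 1d 5c 5c 5c 5c.
Inner hash: even-index sum = 406 mod 256 = 150; odd-index sum = 448 mod 256 = 192 → 96 c0.
Outer hash (recomputed tag): even-index sum = 376 mod 256 = 120; odd-index sum = 405 mod 256 = 149 → 78 95.
Recomputed tag = 7895; claimed = 7895 → match.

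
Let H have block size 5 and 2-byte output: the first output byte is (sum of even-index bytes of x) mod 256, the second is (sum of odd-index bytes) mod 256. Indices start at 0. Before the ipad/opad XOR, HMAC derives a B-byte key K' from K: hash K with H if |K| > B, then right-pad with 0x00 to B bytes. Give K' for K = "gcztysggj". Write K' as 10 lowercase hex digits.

|K| = 9 > B = 5, so first hash the key.
H(K): even-index sum = 555 mod 256 = 43; odd-index sum = 433 mod 256 = 177 → 2b b1.
Zero-pad H(K) = 2b b1 to 5 bytes: K' = 2b b1 00 00 00.

2bb1000000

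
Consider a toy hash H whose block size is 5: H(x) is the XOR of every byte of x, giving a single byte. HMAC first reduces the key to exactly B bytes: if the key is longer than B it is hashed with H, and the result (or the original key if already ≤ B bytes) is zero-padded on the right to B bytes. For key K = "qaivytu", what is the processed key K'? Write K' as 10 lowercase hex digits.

7700000000

|K| = 7 > B = 5, so first hash the key.
H(K): XOR 71⊕61⊕69⊕76⊕79⊕74⊕75 = 77.
Zero-pad H(K) = 77 to 5 bytes: K' = 77 00 00 00 00.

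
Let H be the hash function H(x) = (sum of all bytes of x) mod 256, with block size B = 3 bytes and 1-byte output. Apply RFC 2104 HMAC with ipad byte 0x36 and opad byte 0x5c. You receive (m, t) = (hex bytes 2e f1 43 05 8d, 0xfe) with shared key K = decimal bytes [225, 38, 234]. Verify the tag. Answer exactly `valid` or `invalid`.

Key decimal bytes [225, 38, 234] = e1 26 ea is exactly B = 3 bytes: K' = e1 26 ea.
K' ⊕ ipad = d7 10 dc; K' ⊕ opad = bd 7a b6.
Inner hash: sum = 215+16+220+46+241+67+5+141 = 951; mod 256 = 183 → b7.
Outer hash (recomputed tag): sum = 189+122+182+183 = 676; mod 256 = 164 → a4.
Recomputed tag = a4; claimed = fe → mismatch.

invalid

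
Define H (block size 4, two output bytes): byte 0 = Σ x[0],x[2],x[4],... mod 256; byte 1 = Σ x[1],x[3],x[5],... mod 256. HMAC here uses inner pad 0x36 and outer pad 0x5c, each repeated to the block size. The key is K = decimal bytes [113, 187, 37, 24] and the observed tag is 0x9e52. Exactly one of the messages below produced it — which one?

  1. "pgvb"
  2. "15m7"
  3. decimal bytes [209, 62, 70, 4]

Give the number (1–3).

Key decimal bytes [113, 187, 37, 24] = 71 bb 25 18 is exactly B = 4 bytes: K' = 71 bb 25 18.
K' ⊕ ipad = 47 8d 13 2e; K' ⊕ opad = 2d e7 79 44.
m1: inner = H(47 8d 13 2e 70 67 76 62) = 40 84; tag = H(2d e7 79 44 40 84) = e6af
m2: inner = H(47 8d 13 2e 31 35 6d 37) = f8 27; tag = H(2d e7 79 44 f8 27) = 9e52 ← matches
m3: inner = H(47 8d 13 2e d1 3e 46 04) = 71 fd; tag = H(2d e7 79 44 71 fd) = 1728

2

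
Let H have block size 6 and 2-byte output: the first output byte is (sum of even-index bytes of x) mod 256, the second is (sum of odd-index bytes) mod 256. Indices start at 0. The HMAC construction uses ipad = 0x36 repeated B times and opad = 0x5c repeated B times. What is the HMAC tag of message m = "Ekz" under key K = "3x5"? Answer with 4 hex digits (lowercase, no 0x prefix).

Key "3x5" = 33 78 35 is 3 bytes ≤ B = 6; zero-pad to 6 bytes: K' = 33 78 35 00 00 00.
K' ⊕ ipad = 05 4e 03 36 36 36.  K' ⊕ opad = 6f 24 69 5c 5c 5c.
Inner input = (K'⊕ipad) ∥ m = 05 4e 03 36 36 36 ∥ 45 6b 7a.
Inner hash: even-index sum = 253 mod 256 = 253; odd-index sum = 293 mod 256 = 37 → fd 25.
Outer input = (K'⊕opad) ∥ inner = 6f 24 69 5c 5c 5c ∥ fd 25.
Outer hash (tag): even-index sum = 561 mod 256 = 49; odd-index sum = 257 mod 256 = 1 → 31 01.

3101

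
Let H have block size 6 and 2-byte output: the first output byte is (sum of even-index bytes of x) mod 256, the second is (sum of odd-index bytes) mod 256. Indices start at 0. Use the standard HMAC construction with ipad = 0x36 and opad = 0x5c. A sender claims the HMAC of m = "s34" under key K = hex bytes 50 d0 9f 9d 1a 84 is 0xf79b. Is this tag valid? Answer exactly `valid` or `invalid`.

valid

Key hex bytes 50 d0 9f 9d 1a 84 is exactly B = 6 bytes: K' = 50 d0 9f 9d 1a 84.
K' ⊕ ipad = 66 e6 a9 ab 2c b2; K' ⊕ opad = 0c 8c c3 c1 46 d8.
Inner hash: even-index sum = 482 mod 256 = 226; odd-index sum = 630 mod 256 = 118 → e2 76.
Outer hash (recomputed tag): even-index sum = 503 mod 256 = 247; odd-index sum = 667 mod 256 = 155 → f7 9b.
Recomputed tag = f79b; claimed = f79b → match.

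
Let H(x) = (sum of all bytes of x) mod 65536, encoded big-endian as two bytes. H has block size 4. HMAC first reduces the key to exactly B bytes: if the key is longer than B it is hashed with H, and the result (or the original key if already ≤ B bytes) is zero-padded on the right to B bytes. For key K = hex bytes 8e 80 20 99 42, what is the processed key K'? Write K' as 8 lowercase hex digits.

02090000

|K| = 5 > B = 4, so first hash the key.
H(K): sum = 142+128+32+153+66 = 521 → 02 09.
Zero-pad H(K) = 02 09 to 4 bytes: K' = 02 09 00 00.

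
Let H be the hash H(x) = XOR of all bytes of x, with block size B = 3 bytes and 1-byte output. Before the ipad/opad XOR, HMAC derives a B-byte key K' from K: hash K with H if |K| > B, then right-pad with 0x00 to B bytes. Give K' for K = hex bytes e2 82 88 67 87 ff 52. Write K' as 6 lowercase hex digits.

|K| = 7 > B = 3, so first hash the key.
H(K): XOR e2⊕82⊕88⊕67⊕87⊕ff⊕52 = a5.
Zero-pad H(K) = a5 to 3 bytes: K' = a5 00 00.

a50000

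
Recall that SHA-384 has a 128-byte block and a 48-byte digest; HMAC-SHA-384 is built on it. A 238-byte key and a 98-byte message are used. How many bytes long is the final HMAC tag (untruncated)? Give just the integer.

48

The tag is one SHA-384 digest: 48 bytes.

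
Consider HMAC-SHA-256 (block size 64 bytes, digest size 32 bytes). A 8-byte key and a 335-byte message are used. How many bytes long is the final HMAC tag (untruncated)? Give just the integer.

32

The tag is one SHA-256 digest: 32 bytes.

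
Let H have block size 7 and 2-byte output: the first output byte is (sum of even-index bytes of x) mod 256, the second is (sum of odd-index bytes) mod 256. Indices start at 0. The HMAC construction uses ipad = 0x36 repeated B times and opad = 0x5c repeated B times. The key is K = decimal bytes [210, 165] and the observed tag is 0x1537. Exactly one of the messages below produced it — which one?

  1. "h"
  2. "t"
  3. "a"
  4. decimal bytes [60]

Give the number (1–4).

Key decimal bytes [210, 165] = d2 a5 is 2 bytes ≤ B = 7; zero-pad to 7 bytes: K' = d2 a5 00 00 00 00 00.
K' ⊕ ipad = e4 93 36 36 36 36 36; K' ⊕ opad = 8e f9 5c 5c 5c 5c 5c.
m1: inner = H(e4 93 36 36 36 36 36 68) = 86 67; tag = H(8e f9 5c 5c 5c 5c 5c 86 67) = 0937
m2: inner = H(e4 93 36 36 36 36 36 74) = 86 73; tag = H(8e f9 5c 5c 5c 5c 5c 86 73) = 1537 ← matches
m3: inner = H(e4 93 36 36 36 36 36 61) = 86 60; tag = H(8e f9 5c 5c 5c 5c 5c 86 60) = 0237
m4: inner = H(e4 93 36 36 36 36 36 3c) = 86 3b; tag = H(8e f9 5c 5c 5c 5c 5c 86 3b) = dd37

2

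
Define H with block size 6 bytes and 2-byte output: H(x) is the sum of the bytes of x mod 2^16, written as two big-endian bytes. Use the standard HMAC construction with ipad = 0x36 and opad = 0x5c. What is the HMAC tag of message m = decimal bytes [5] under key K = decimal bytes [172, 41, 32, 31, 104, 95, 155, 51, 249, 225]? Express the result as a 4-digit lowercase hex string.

Key decimal bytes [172, 41, 32, 31, 104, 95, 155, 51, 249, 225] = ac 29 20 1f 68 5f 9b 33 f9 e1 is 10 bytes > B = 6, so hash it first: H(key) = 04 83, then zero-pad to 6 bytes: K' = 04 83 00 00 00 00.
K' ⊕ ipad = 32 b5 36 36 36 36.  K' ⊕ opad = 58 df 5c 5c 5c 5c.
Inner input = (K'⊕ipad) ∥ m = 32 b5 36 36 36 36 ∥ 05.
Inner hash: sum = 50+181+54+54+54+54+5 = 452 → 01 c4.
Outer input = (K'⊕opad) ∥ inner = 58 df 5c 5c 5c 5c ∥ 01 c4.
Outer hash (tag): sum = 88+223+92+92+92+92+1+196 = 876 → 03 6c.

036c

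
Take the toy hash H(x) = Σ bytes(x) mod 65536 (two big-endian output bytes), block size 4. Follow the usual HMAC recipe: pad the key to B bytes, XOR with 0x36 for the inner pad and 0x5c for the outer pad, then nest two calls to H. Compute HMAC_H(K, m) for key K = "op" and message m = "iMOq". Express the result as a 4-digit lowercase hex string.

019a

Key "op" = 6f 70 is 2 bytes ≤ B = 4; zero-pad to 4 bytes: K' = 6f 70 00 00.
K' ⊕ ipad = 59 46 36 36.  K' ⊕ opad = 33 2c 5c 5c.
Inner input = (K'⊕ipad) ∥ m = 59 46 36 36 ∥ 69 4d 4f 71.
Inner hash: sum = 89+70+54+54+105+77+79+113 = 641 → 02 81.
Outer input = (K'⊕opad) ∥ inner = 33 2c 5c 5c ∥ 02 81.
Outer hash (tag): sum = 51+44+92+92+2+129 = 410 → 01 9a.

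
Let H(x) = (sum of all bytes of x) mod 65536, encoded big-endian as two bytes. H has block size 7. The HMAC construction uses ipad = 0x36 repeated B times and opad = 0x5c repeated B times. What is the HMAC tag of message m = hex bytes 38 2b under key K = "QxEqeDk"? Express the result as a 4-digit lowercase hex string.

01f5

Key "QxEqeDk" = 51 78 45 71 65 44 6b is exactly B = 7 bytes: K' = 51 78 45 71 65 44 6b.
K' ⊕ ipad = 67 4e 73 47 53 72 5d.  K' ⊕ opad = 0d 24 19 2d 39 18 37.
Inner input = (K'⊕ipad) ∥ m = 67 4e 73 47 53 72 5d ∥ 38 2b.
Inner hash: sum = 103+78+115+71+83+114+93+56+43 = 756 → 02 f4.
Outer input = (K'⊕opad) ∥ inner = 0d 24 19 2d 39 18 37 ∥ 02 f4.
Outer hash (tag): sum = 13+36+25+45+57+24+55+2+244 = 501 → 01 f5.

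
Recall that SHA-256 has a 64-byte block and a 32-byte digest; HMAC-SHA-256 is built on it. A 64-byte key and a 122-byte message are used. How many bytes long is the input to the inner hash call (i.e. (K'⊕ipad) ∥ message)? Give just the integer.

Key is 64 ≤ 64 bytes, zero-padded: |K'| = 64.
Inner input = (K'⊕ipad) ∥ m → 64 + 122 = 186 bytes.

186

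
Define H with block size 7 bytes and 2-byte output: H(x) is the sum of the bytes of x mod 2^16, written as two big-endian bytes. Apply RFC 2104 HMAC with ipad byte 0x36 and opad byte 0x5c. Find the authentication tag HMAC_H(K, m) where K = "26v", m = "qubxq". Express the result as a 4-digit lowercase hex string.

02c2

Key "26v" = 32 36 76 is 3 bytes ≤ B = 7; zero-pad to 7 bytes: K' = 32 36 76 00 00 00 00.
K' ⊕ ipad = 04 00 40 36 36 36 36.  K' ⊕ opad = 6e 6a 2a 5c 5c 5c 5c.
Inner input = (K'⊕ipad) ∥ m = 04 00 40 36 36 36 36 ∥ 71 75 62 78 71.
Inner hash: sum = 4+0+64+54+54+54+54+113+117+98+120+113 = 845 → 03 4d.
Outer input = (K'⊕opad) ∥ inner = 6e 6a 2a 5c 5c 5c 5c ∥ 03 4d.
Outer hash (tag): sum = 110+106+42+92+92+92+92+3+77 = 706 → 02 c2.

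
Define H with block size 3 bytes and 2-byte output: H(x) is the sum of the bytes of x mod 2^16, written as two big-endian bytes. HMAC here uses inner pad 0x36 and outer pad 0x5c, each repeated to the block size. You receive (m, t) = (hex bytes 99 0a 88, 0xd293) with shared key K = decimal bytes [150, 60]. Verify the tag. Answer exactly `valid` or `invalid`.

invalid

Key decimal bytes [150, 60] = 96 3c is 2 bytes ≤ B = 3; zero-pad to 3 bytes: K' = 96 3c 00.
K' ⊕ ipad = a0 0a 36; K' ⊕ opad = ca 60 5c.
Inner hash: sum = 160+10+54+153+10+136 = 523 → 02 0b.
Outer hash (recomputed tag): sum = 202+96+92+2+11 = 403 → 01 93.
Recomputed tag = 0193; claimed = d293 → mismatch.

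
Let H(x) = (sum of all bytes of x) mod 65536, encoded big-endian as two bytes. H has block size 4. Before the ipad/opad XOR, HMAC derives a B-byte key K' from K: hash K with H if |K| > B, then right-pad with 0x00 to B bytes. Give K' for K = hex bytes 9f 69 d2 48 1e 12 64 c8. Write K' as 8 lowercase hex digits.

|K| = 8 > B = 4, so first hash the key.
H(K): sum = 159+105+210+72+30+18+100+200 = 894 → 03 7e.
Zero-pad H(K) = 03 7e to 4 bytes: K' = 03 7e 00 00.

037e0000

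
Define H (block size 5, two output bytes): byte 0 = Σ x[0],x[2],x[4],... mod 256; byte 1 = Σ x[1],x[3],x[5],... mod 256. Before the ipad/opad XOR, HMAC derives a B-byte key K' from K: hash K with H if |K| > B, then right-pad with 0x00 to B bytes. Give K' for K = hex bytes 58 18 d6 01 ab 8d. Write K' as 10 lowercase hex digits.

|K| = 6 > B = 5, so first hash the key.
H(K): even-index sum = 473 mod 256 = 217; odd-index sum = 166 mod 256 = 166 → d9 a6.
Zero-pad H(K) = d9 a6 to 5 bytes: K' = d9 a6 00 00 00.

d9a6000000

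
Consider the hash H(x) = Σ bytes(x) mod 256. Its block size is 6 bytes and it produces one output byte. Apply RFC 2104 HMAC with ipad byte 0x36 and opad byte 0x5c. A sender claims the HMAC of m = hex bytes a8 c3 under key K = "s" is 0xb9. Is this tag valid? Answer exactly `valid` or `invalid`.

Key "s" = 73 is 1 byte ≤ B = 6; zero-pad to 6 bytes: K' = 73 00 00 00 00 00.
K' ⊕ ipad = 45 36 36 36 36 36; K' ⊕ opad = 2f 5c 5c 5c 5c 5c.
Inner hash: sum = 69+54+54+54+54+54+168+195 = 702; mod 256 = 190 → be.
Outer hash (recomputed tag): sum = 47+92+92+92+92+92+190 = 697; mod 256 = 185 → b9.
Recomputed tag = b9; claimed = b9 → match.

valid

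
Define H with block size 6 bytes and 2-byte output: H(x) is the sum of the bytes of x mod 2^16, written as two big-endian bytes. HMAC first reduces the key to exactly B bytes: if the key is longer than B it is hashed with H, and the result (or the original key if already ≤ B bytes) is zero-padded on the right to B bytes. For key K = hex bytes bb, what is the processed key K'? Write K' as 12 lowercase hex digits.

bb0000000000

Key hex bytes bb is 1 byte ≤ B = 6; zero-pad to 6 bytes: K' = bb 00 00 00 00 00.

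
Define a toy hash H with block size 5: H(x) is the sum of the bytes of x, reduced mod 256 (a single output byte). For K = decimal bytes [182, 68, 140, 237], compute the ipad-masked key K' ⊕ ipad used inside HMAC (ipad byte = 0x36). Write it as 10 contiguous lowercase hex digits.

Key decimal bytes [182, 68, 140, 237] = b6 44 8c ed is 4 bytes ≤ B = 5; zero-pad to 5 bytes: K' = b6 44 8c ed 00.
XOR each byte with 0x36: b6⊕36=80, 44⊕36=72, 8c⊕36=ba, ed⊕36=db, 00⊕36=36.

8072badb36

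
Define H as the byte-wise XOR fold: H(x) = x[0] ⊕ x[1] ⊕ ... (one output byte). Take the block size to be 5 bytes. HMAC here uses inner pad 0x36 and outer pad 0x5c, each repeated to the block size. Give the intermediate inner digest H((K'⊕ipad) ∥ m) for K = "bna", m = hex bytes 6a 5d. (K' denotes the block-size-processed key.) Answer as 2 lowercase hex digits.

Key "bna" = 62 6e 61 is 3 bytes ≤ B = 5; zero-pad to 5 bytes: K' = 62 6e 61 00 00.
K' ⊕ ipad = 54 58 57 36 36.
Inner input = 54 58 57 36 36 ∥ 6a 5d.
Inner hash: XOR 54⊕58⊕57⊕36⊕36⊕6a⊕5d = 6c.

6c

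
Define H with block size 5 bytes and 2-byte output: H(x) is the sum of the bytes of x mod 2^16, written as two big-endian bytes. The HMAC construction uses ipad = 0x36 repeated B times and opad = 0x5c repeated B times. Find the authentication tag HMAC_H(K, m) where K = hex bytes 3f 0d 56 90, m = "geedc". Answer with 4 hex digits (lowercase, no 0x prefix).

0261

Key hex bytes 3f 0d 56 90 is 4 bytes ≤ B = 5; zero-pad to 5 bytes: K' = 3f 0d 56 90 00.
K' ⊕ ipad = 09 3b 60 a6 36.  K' ⊕ opad = 63 51 0a cc 5c.
Inner input = (K'⊕ipad) ∥ m = 09 3b 60 a6 36 ∥ 67 65 65 64 63.
Inner hash: sum = 9+59+96+166+54+103+101+101+100+99 = 888 → 03 78.
Outer input = (K'⊕opad) ∥ inner = 63 51 0a cc 5c ∥ 03 78.
Outer hash (tag): sum = 99+81+10+204+92+3+120 = 609 → 02 61.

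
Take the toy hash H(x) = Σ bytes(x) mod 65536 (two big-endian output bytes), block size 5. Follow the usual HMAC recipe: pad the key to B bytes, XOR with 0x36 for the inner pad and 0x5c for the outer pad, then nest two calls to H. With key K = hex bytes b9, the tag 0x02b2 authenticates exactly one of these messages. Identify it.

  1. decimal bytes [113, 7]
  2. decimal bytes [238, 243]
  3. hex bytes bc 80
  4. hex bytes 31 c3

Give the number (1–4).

Key hex bytes b9 is 1 byte ≤ B = 5; zero-pad to 5 bytes: K' = b9 00 00 00 00.
K' ⊕ ipad = 8f 36 36 36 36; K' ⊕ opad = e5 5c 5c 5c 5c.
m1: inner = H(8f 36 36 36 36 71 07) = 01 df; tag = H(e5 5c 5c 5c 5c 01 df) = 0335
m2: inner = H(8f 36 36 36 36 ee f3) = 03 48; tag = H(e5 5c 5c 5c 5c 03 48) = 02a0
m3: inner = H(8f 36 36 36 36 bc 80) = 02 a3; tag = H(e5 5c 5c 5c 5c 02 a3) = 02fa
m4: inner = H(8f 36 36 36 36 31 c3) = 02 5b; tag = H(e5 5c 5c 5c 5c 02 5b) = 02b2 ← matches

4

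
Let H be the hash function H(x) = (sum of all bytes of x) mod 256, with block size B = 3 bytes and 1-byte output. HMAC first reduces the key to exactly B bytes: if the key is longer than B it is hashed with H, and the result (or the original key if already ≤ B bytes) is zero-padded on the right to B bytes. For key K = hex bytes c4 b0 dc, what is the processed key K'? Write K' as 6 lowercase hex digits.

Key hex bytes c4 b0 dc is exactly B = 3 bytes: K' = c4 b0 dc.

c4b0dc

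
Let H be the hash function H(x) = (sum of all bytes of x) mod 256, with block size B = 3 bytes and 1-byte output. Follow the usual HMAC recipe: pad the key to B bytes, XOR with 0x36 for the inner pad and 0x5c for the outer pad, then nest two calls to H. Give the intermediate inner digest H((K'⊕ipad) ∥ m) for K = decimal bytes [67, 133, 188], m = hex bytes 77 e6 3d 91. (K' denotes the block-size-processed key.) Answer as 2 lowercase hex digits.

Key decimal bytes [67, 133, 188] = 43 85 bc is exactly B = 3 bytes: K' = 43 85 bc.
K' ⊕ ipad = 75 b3 8a.
Inner input = 75 b3 8a ∥ 77 e6 3d 91.
Inner hash: sum = 117+179+138+119+230+61+145 = 989; mod 256 = 221 → dd.

dd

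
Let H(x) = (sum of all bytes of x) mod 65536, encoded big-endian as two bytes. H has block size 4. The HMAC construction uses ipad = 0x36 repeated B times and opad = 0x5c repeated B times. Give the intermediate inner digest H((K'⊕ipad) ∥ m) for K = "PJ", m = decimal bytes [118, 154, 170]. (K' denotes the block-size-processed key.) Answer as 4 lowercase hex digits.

0308

Key "PJ" = 50 4a is 2 bytes ≤ B = 4; zero-pad to 4 bytes: K' = 50 4a 00 00.
K' ⊕ ipad = 66 7c 36 36.
Inner input = 66 7c 36 36 ∥ 76 9a aa.
Inner hash: sum = 102+124+54+54+118+154+170 = 776 → 03 08.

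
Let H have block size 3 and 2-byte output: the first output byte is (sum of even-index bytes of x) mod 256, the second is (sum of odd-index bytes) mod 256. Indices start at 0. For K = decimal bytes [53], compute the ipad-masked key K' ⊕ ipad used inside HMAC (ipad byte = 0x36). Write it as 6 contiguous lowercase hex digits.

033636

Key decimal bytes [53] = 35 is 1 byte ≤ B = 3; zero-pad to 3 bytes: K' = 35 00 00.
XOR each byte with 0x36: 35⊕36=03, 00⊕36=36, 00⊕36=36.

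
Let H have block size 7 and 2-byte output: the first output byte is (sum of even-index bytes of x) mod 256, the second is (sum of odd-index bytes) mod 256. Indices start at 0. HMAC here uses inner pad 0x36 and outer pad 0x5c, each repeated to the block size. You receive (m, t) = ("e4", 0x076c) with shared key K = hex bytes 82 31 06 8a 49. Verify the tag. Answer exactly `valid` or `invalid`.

valid

Key hex bytes 82 31 06 8a 49 is 5 bytes ≤ B = 7; zero-pad to 7 bytes: K' = 82 31 06 8a 49 00 00.
K' ⊕ ipad = b4 07 30 bc 7f 36 36; K' ⊕ opad = de 6d 5a d6 15 5c 5c.
Inner hash: even-index sum = 461 mod 256 = 205; odd-index sum = 350 mod 256 = 94 → cd 5e.
Outer hash (recomputed tag): even-index sum = 519 mod 256 = 7; odd-index sum = 620 mod 256 = 108 → 07 6c.
Recomputed tag = 076c; claimed = 076c → match.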